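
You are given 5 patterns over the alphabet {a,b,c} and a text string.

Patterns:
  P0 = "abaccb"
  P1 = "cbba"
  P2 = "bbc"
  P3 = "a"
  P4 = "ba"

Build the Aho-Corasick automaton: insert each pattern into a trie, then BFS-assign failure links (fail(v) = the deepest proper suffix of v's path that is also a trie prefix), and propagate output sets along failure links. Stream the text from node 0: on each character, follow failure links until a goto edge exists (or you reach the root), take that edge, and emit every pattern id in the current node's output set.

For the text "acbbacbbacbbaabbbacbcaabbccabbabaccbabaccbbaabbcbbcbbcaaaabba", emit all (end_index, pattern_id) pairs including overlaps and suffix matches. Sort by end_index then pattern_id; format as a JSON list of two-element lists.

Build automaton:
Trie nodes:
  0='ε' goto a→1 b→11 c→7
  1='a' goto b→2  [P3 ends]
  2='ab' goto a→3
  3='aba' goto c→4
  4='abac' goto c→5
  5='abacc' goto b→6
  6='abaccb' goto ·  [P0 ends]
  7='c' goto b→8
  8='cb' goto b→9
  9='cbb' goto a→10
  10='cbba' goto ·  [P1 ends]
  11='b' goto a→14 b→12
  12='bb' goto c→13
  13='bbc' goto ·  [P2 ends]
  14='ba' goto ·  [P4 ends]

BFS fail/out derivation:
  n1('a'): parent n0 fail=0; on 'a' 0 → fail=0;  out {3}∪∅={3}
  n7('c'): parent n0 fail=0; on 'c' 0 → fail=0;  out ∅∪∅=∅
  n11('b'): parent n0 fail=0; on 'b' 0 → fail=0;  out ∅∪∅=∅
  n2('ab'): parent n1 fail=0; on 'b' 0 → fail=11;  out ∅∪∅=∅
  n8('cb'): parent n7 fail=0; on 'b' 0 → fail=11;  out ∅∪∅=∅
  n12('bb'): parent n11 fail=0; on 'b' 0 → fail=11;  out ∅∪∅=∅
  n14('ba'): parent n11 fail=0; on 'a' 0 → fail=1;  out {4}∪{3}={3,4}
  n3('aba'): parent n2 fail=11; on 'a' 11 → fail=14;  out ∅∪{3,4}={3,4}
  n9('cbb'): parent n8 fail=11; on 'b' 11 → fail=12;  out ∅∪∅=∅
  n13('bbc'): parent n12 fail=11; on 'c' 11→0 → fail=7;  out {2}∪∅={2}
  n4('abac'): parent n3 fail=14; on 'c' 14→1→0 → fail=7;  out ∅∪∅=∅
  n10('cbba'): parent n9 fail=12; on 'a' 12→11 → fail=14;  out {1}∪{3,4}={1,3,4}
  n5('abacc'): parent n4 fail=7; on 'c' 7→0 → fail=7;  out ∅∪∅=∅
  n6('abaccb'): parent n5 fail=7; on 'b' 7 → fail=8;  out {0}∪∅={0}

Run:
pos 0 'a': at 1  → match P3@[0:0]
pos 1 'c': at 7 (via fail)
pos 2 'b': at 8
pos 3 'b': at 9
pos 4 'a': at 10  → match P1@[1:4],P3@[4:4],P4@[3:4]
pos 5 'c': at 7 (via fail)
pos 6 'b': at 8
pos 7 'b': at 9
pos 8 'a': at 10  → match P1@[5:8],P3@[8:8],P4@[7:8]
pos 9 'c': at 7 (via fail)
pos 10 'b': at 8
pos 11 'b': at 9
pos 12 'a': at 10  → match P1@[9:12],P3@[12:12],P4@[11:12]
pos 13 'a': at 1 (via fail)  → match P3@[13:13]
pos 14 'b': at 2
pos 15 'b': at 12 (via fail)
pos 16 'b': at 12 (via fail)
pos 17 'a': at 14 (via fail)  → match P3@[17:17],P4@[16:17]
pos 18 'c': at 7 (via fail)
pos 19 'b': at 8
pos 20 'c': at 7 (via fail)
pos 21 'a': at 1 (via fail)  → match P3@[21:21]
pos 22 'a': at 1 (via fail)  → match P3@[22:22]
pos 23 'b': at 2
pos 24 'b': at 12 (via fail)
pos 25 'c': at 13  → match P2@[23:25]
pos 26 'c': at 7 (via fail)
pos 27 'a': at 1 (via fail)  → match P3@[27:27]
pos 28 'b': at 2
pos 29 'b': at 12 (via fail)
pos 30 'a': at 14 (via fail)  → match P3@[30:30],P4@[29:30]
pos 31 'b': at 2 (via fail)
pos 32 'a': at 3  → match P3@[32:32],P4@[31:32]
pos 33 'c': at 4
pos 34 'c': at 5
pos 35 'b': at 6  → match P0@[30:35]
pos 36 'a': at 14 (via fail)  → match P3@[36:36],P4@[35:36]
pos 37 'b': at 2 (via fail)
pos 38 'a': at 3  → match P3@[38:38],P4@[37:38]
pos 39 'c': at 4
pos 40 'c': at 5
pos 41 'b': at 6  → match P0@[36:41]
pos 42 'b': at 9 (via fail)
pos 43 'a': at 10  → match P1@[40:43],P3@[43:43],P4@[42:43]
pos 44 'a': at 1 (via fail)  → match P3@[44:44]
pos 45 'b': at 2
pos 46 'b': at 12 (via fail)
pos 47 'c': at 13  → match P2@[45:47]
pos 48 'b': at 8 (via fail)
pos 49 'b': at 9
pos 50 'c': at 13 (via fail)  → match P2@[48:50]
pos 51 'b': at 8 (via fail)
pos 52 'b': at 9
pos 53 'c': at 13 (via fail)  → match P2@[51:53]
pos 54 'a': at 1 (via fail)  → match P3@[54:54]
pos 55 'a': at 1 (via fail)  → match P3@[55:55]
pos 56 'a': at 1 (via fail)  → match P3@[56:56]
pos 57 'a': at 1 (via fail)  → match P3@[57:57]
pos 58 'b': at 2
pos 59 'b': at 12 (via fail)
pos 60 'a': at 14 (via fail)  → match P3@[60:60],P4@[59:60]

Matches: [[0,3],[4,1],[4,3],[4,4],[8,1],[8,3],[8,4],[12,1],[12,3],[12,4],[13,3],[17,3],[17,4],[21,3],[22,3],[25,2],[27,3],[30,3],[30,4],[32,3],[32,4],[35,0],[36,3],[36,4],[38,3],[38,4],[41,0],[43,1],[43,3],[43,4],[44,3],[47,2],[50,2],[53,2],[54,3],[55,3],[56,3],[57,3],[60,3],[60,4]]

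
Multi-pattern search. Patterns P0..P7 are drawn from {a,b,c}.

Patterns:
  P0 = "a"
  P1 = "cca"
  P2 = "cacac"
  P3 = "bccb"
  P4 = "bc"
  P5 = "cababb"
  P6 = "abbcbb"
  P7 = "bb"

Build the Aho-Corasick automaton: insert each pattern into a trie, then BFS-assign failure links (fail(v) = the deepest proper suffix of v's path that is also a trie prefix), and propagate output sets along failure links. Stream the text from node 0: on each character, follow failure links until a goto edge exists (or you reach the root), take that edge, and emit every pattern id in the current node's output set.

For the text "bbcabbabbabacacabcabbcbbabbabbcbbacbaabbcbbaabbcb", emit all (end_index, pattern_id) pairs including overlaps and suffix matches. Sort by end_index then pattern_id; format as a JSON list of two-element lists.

Build automaton:
Trie nodes:
  0='ε' goto a→1 b→9 c→2
  1='a' goto b→17  [P0 ends]
  2='c' goto a→5 c→3
  3='cc' goto a→4
  4='cca' goto ·  [P1 ends]
  5='ca' goto b→13 c→6
  6='cac' goto a→7
  7='caca' goto c→8
  8='cacac' goto ·  [P2 ends]
  9='b' goto b→22 c→10
  10='bc' goto c→11  [P4 ends]
  11='bcc' goto b→12
  12='bccb' goto ·  [P3 ends]
  13='cab' goto a→14
  14='caba' goto b→15
  15='cabab' goto b→16
  16='cababb' goto ·  [P5 ends]
  17='ab' goto b→18
  18='abb' goto c→19
  19='abbc' goto b→20
  20='abbcb' goto b→21
  21='abbcbb' goto ·  [P6 ends]
  22='bb' goto ·  [P7 ends]

BFS fail/out derivation:
  n1('a'): parent n0 fail=0; on 'a' 0 → fail=0;  out {0}∪∅={0}
  n2('c'): parent n0 fail=0; on 'c' 0 → fail=0;  out ∅∪∅=∅
  n9('b'): parent n0 fail=0; on 'b' 0 → fail=0;  out ∅∪∅=∅
  n3('cc'): parent n2 fail=0; on 'c' 0 → fail=2;  out ∅∪∅=∅
  n5('ca'): parent n2 fail=0; on 'a' 0 → fail=1;  out ∅∪{0}={0}
  n10('bc'): parent n9 fail=0; on 'c' 0 → fail=2;  out {4}∪∅={4}
  n17('ab'): parent n1 fail=0; on 'b' 0 → fail=9;  out ∅∪∅=∅
  n22('bb'): parent n9 fail=0; on 'b' 0 → fail=9;  out {7}∪∅={7}
  n4('cca'): parent n3 fail=2; on 'a' 2 → fail=5;  out {1}∪{0}={0,1}
  n6('cac'): parent n5 fail=1; on 'c' 1→0 → fail=2;  out ∅∪∅=∅
  n11('bcc'): parent n10 fail=2; on 'c' 2 → fail=3;  out ∅∪∅=∅
  n13('cab'): parent n5 fail=1; on 'b' 1 → fail=17;  out ∅∪∅=∅
  n18('abb'): parent n17 fail=9; on 'b' 9 → fail=22;  out ∅∪{7}={7}
  n7('caca'): parent n6 fail=2; on 'a' 2 → fail=5;  out ∅∪{0}={0}
  n12('bccb'): parent n11 fail=3; on 'b' 3→2→0 → fail=9;  out {3}∪∅={3}
  n14('caba'): parent n13 fail=17; on 'a' 17→9→0 → fail=1;  out ∅∪{0}={0}
  n19('abbc'): parent n18 fail=22; on 'c' 22→9 → fail=10;  out ∅∪{4}={4}
  n8('cacac'): parent n7 fail=5; on 'c' 5 → fail=6;  out {2}∪∅={2}
  n15('cabab'): parent n14 fail=1; on 'b' 1 → fail=17;  out ∅∪∅=∅
  n20('abbcb'): parent n19 fail=10; on 'b' 10→2→0 → fail=9;  out ∅∪∅=∅
  n16('cababb'): parent n15 fail=17; on 'b' 17 → fail=18;  out {5}∪{7}={5,7}
  n21('abbcbb'): parent n20 fail=9; on 'b' 9 → fail=22;  out {6}∪{7}={6,7}

Text stream:
i=0 'b': node 0→9
i=1 'b': node 9→22  emit P7@[0:1]
i=2 'c': node 22→10 (fail-walked)  emit P4@[1:2]
i=3 'a': node 10→5 (fail-walked)  emit P0@[3:3]
i=4 'b': node 5→13
i=5 'b': node 13→18 (fail-walked)  emit P7@[4:5]
i=6 'a': node 18→1 (fail-walked)  emit P0@[6:6]
i=7 'b': node 1→17
i=8 'b': node 17→18  emit P7@[7:8]
i=9 'a': node 18→1 (fail-walked)  emit P0@[9:9]
i=10 'b': node 1→17
i=11 'a': node 17→1 (fail-walked)  emit P0@[11:11]
i=12 'c': node 1→2 (fail-walked)
i=13 'a': node 2→5  emit P0@[13:13]
i=14 'c': node 5→6
i=15 'a': node 6→7  emit P0@[15:15]
i=16 'b': node 7→13 (fail-walked)
i=17 'c': node 13→10 (fail-walked)  emit P4@[16:17]
i=18 'a': node 10→5 (fail-walked)  emit P0@[18:18]
i=19 'b': node 5→13
i=20 'b': node 13→18 (fail-walked)  emit P7@[19:20]
i=21 'c': node 18→19  emit P4@[20:21]
i=22 'b': node 19→20
i=23 'b': node 20→21  emit P6@[18:23],P7@[22:23]
i=24 'a': node 21→1 (fail-walked)  emit P0@[24:24]
i=25 'b': node 1→17
i=26 'b': node 17→18  emit P7@[25:26]
i=27 'a': node 18→1 (fail-walked)  emit P0@[27:27]
i=28 'b': node 1→17
i=29 'b': node 17→18  emit P7@[28:29]
i=30 'c': node 18→19  emit P4@[29:30]
i=31 'b': node 19→20
i=32 'b': node 20→21  emit P6@[27:32],P7@[31:32]
i=33 'a': node 21→1 (fail-walked)  emit P0@[33:33]
i=34 'c': node 1→2 (fail-walked)
i=35 'b': node 2→9 (fail-walked)
i=36 'a': node 9→1 (fail-walked)  emit P0@[36:36]
i=37 'a': node 1→1 (fail-walked)  emit P0@[37:37]
i=38 'b': node 1→17
i=39 'b': node 17→18  emit P7@[38:39]
i=40 'c': node 18→19  emit P4@[39:40]
i=41 'b': node 19→20
i=42 'b': node 20→21  emit P6@[37:42],P7@[41:42]
i=43 'a': node 21→1 (fail-walked)  emit P0@[43:43]
i=44 'a': node 1→1 (fail-walked)  emit P0@[44:44]
i=45 'b': node 1→17
i=46 'b': node 17→18  emit P7@[45:46]
i=47 'c': node 18→19  emit P4@[46:47]
i=48 'b': node 19→20

Result: [[1,7],[2,4],[3,0],[5,7],[6,0],[8,7],[9,0],[11,0],[13,0],[15,0],[17,4],[18,0],[20,7],[21,4],[23,6],[23,7],[24,0],[26,7],[27,0],[29,7],[30,4],[32,6],[32,7],[33,0],[36,0],[37,0],[39,7],[40,4],[42,6],[42,7],[43,0],[44,0],[46,7],[47,4]]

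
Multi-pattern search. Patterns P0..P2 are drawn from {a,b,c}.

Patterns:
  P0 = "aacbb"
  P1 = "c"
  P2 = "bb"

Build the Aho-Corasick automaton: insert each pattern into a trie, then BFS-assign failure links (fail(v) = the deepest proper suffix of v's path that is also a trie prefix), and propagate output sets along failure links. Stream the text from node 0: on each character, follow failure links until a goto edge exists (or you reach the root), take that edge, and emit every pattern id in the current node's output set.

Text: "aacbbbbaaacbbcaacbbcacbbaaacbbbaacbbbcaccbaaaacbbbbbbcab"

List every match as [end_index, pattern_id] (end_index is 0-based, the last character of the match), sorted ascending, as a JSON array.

Construct AC machine:
Trie (insert patterns):
  n0 'ε': a→1 b→7 c→6
  n1 'a': a→2
  n2 'aa': c→3
  n3 'aac': b→4
  n4 'aacb': b→5
  n5 'aacbb': ·  [P0 ends]
  n6 'c': ·  [P1 ends]
  n7 'b': b→8
  n8 'bb': ·  [P2 ends]

Failure links (BFS by depth):
  fail(1) 'a': from fail(0)=0 chase 'a': 0 ⇒ 0;  out=∅∪out(0)=∅
  fail(6) 'c': from fail(0)=0 chase 'c': 0 ⇒ 0;  out={1}∪out(0)={1}
  fail(7) 'b': from fail(0)=0 chase 'b': 0 ⇒ 0;  out=∅∪out(0)=∅
  fail(2) 'aa': from fail(1)=0 chase 'a': 0 ⇒ 1;  out=∅∪out(1)=∅
  fail(8) 'bb': from fail(7)=0 chase 'b': 0 ⇒ 7;  out={2}∪out(7)={2}
  fail(3) 'aac': from fail(2)=1 chase 'c': 1→0 ⇒ 6;  out=∅∪out(6)={1}
  fail(4) 'aacb': from fail(3)=6 chase 'b': 6→0 ⇒ 7;  out=∅∪out(7)=∅
  fail(5) 'aacbb': from fail(4)=7 chase 'b': 7 ⇒ 8;  out={0}∪out(8)={0,2}

Text stream:
i=0 'a': node 0→1
i=1 'a': node 1→2
i=2 'c': node 2→3  ** P1@[2:2]
i=3 'b': node 3→4
i=4 'b': node 4→5  ** P0@[0:4],P2@[3:4]
i=5 'b': node 5→8 ·f  ** P2@[4:5]
i=6 'b': node 8→8 ·f  ** P2@[5:6]
i=7 'a': node 8→1 ·f
i=8 'a': node 1→2
i=9 'a': node 2→2 ·f
i=10 'c': node 2→3  ** P1@[10:10]
i=11 'b': node 3→4
i=12 'b': node 4→5  ** P0@[8:12],P2@[11:12]
i=13 'c': node 5→6 ·f  ** P1@[13:13]
i=14 'a': node 6→1 ·f
i=15 'a': node 1→2
i=16 'c': node 2→3  ** P1@[16:16]
i=17 'b': node 3→4
i=18 'b': node 4→5  ** P0@[14:18],P2@[17:18]
i=19 'c': node 5→6 ·f  ** P1@[19:19]
i=20 'a': node 6→1 ·f
i=21 'c': node 1→6 ·f  ** P1@[21:21]
i=22 'b': node 6→7 ·f
i=23 'b': node 7→8  ** P2@[22:23]
i=24 'a': node 8→1 ·f
i=25 'a': node 1→2
i=26 'a': node 2→2 ·f
i=27 'c': node 2→3  ** P1@[27:27]
i=28 'b': node 3→4
i=29 'b': node 4→5  ** P0@[25:29],P2@[28:29]
i=30 'b': node 5→8 ·f  ** P2@[29:30]
i=31 'a': node 8→1 ·f
i=32 'a': node 1→2
i=33 'c': node 2→3  ** P1@[33:33]
i=34 'b': node 3→4
i=35 'b': node 4→5  ** P0@[31:35],P2@[34:35]
i=36 'b': node 5→8 ·f  ** P2@[35:36]
i=37 'c': node 8→6 ·f  ** P1@[37:37]
i=38 'a': node 6→1 ·f
i=39 'c': node 1→6 ·f  ** P1@[39:39]
i=40 'c': node 6→6 ·f  ** P1@[40:40]
i=41 'b': node 6→7 ·f
i=42 'a': node 7→1 ·f
i=43 'a': node 1→2
i=44 'a': node 2→2 ·f
i=45 'a': node 2→2 ·f
i=46 'c': node 2→3  ** P1@[46:46]
i=47 'b': node 3→4
i=48 'b': node 4→5  ** P0@[44:48],P2@[47:48]
i=49 'b': node 5→8 ·f  ** P2@[48:49]
i=50 'b': node 8→8 ·f  ** P2@[49:50]
i=51 'b': node 8→8 ·f  ** P2@[50:51]
i=52 'b': node 8→8 ·f  ** P2@[51:52]
i=53 'c': node 8→6 ·f  ** P1@[53:53]
i=54 'a': node 6→1 ·f
i=55 'b': node 1→7 ·f

Result: [[2,1],[4,0],[4,2],[5,2],[6,2],[10,1],[12,0],[12,2],[13,1],[16,1],[18,0],[18,2],[19,1],[21,1],[23,2],[27,1],[29,0],[29,2],[30,2],[33,1],[35,0],[35,2],[36,2],[37,1],[39,1],[40,1],[46,1],[48,0],[48,2],[49,2],[50,2],[51,2],[52,2],[53,1]]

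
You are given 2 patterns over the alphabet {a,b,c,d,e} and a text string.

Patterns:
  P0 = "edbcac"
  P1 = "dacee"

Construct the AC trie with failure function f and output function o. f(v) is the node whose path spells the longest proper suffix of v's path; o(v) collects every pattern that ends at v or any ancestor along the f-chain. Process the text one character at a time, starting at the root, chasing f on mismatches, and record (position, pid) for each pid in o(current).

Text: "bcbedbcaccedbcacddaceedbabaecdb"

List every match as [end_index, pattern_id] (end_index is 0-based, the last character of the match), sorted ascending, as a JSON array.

Build automaton:
Trie nodes:
  0='ε' goto d→7 e→1
  1='e' goto d→2
  2='ed' goto b→3
  3='edb' goto c→4
  4='edbc' goto a→5
  5='edbca' goto c→6
  6='edbcac' goto ·  ←P0
  7='d' goto a→8
  8='da' goto c→9
  9='dac' goto e→10
  10='dace' goto e→11
  11='dacee' goto ·  ←P1

Failure links (BFS by depth):
  fail(1) 'e': from fail(0)=0 chase 'e': 0 ⇒ 0;  out=∅∪out(0)=∅
  fail(7) 'd': from fail(0)=0 chase 'd': 0 ⇒ 0;  out=∅∪out(0)=∅
  fail(2) 'ed': from fail(1)=0 chase 'd': 0 ⇒ 7;  out=∅∪out(7)=∅
  fail(8) 'da': from fail(7)=0 chase 'a': 0 ⇒ 0;  out=∅∪out(0)=∅
  fail(3) 'edb': from fail(2)=7 chase 'b': 7→0 ⇒ 0;  out=∅∪out(0)=∅
  fail(9) 'dac': from fail(8)=0 chase 'c': 0 ⇒ 0;  out=∅∪out(0)=∅
  fail(4) 'edbc': from fail(3)=0 chase 'c': 0 ⇒ 0;  out=∅∪out(0)=∅
  fail(10) 'dace': from fail(9)=0 chase 'e': 0 ⇒ 1;  out=∅∪out(1)=∅
  fail(5) 'edbca': from fail(4)=0 chase 'a': 0 ⇒ 0;  out=∅∪out(0)=∅
  fail(11) 'dacee': from fail(10)=1 chase 'e': 1→0 ⇒ 1;  out={1}∪out(1)={1}
  fail(6) 'edbcac': from fail(5)=0 chase 'c': 0 ⇒ 0;  out={0}∪out(0)={0}

Run:
i=0 'b': node 0→0
i=1 'c': node 0→0
i=2 'b': node 0→0
i=3 'e': node 0→1
i=4 'd': node 1→2
i=5 'b': node 2→3
i=6 'c': node 3→4
i=7 'a': node 4→5
i=8 'c': node 5→6  ** P0@[3:8]
i=9 'c': node 6→0 ·f
i=10 'e': node 0→1
i=11 'd': node 1→2
i=12 'b': node 2→3
i=13 'c': node 3→4
i=14 'a': node 4→5
i=15 'c': node 5→6  ** P0@[10:15]
i=16 'd': node 6→7 ·f
i=17 'd': node 7→7 ·f
i=18 'a': node 7→8
i=19 'c': node 8→9
i=20 'e': node 9→10
i=21 'e': node 10→11  ** P1@[17:21]
i=22 'd': node 11→2 ·f
i=23 'b': node 2→3
i=24 'a': node 3→0 ·f
i=25 'b': node 0→0
i=26 'a': node 0→0
i=27 'e': node 0→1
i=28 'c': node 1→0 ·f
i=29 'd': node 0→7
i=30 'b': node 7→0 ·f

Result: [[8,0],[15,0],[21,1]]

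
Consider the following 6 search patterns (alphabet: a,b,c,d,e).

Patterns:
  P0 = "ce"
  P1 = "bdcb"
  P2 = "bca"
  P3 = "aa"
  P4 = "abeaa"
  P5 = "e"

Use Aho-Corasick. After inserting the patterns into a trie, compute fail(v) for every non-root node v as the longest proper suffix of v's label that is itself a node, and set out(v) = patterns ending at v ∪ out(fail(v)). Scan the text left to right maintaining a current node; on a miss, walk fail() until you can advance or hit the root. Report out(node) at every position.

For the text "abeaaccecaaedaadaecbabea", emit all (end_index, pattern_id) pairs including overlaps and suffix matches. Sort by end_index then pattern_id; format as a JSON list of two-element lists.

Build automaton:
Trie (insert patterns):
  0='ε' goto a→9 b→3 c→1 e→15
  1='c' goto e→2
  2='ce' goto ·  ←P0
  3='b' goto c→7 d→4
  4='bd' goto c→5
  5='bdc' goto b→6
  6='bdcb' goto ·  ←P1
  7='bc' goto a→8
  8='bca' goto ·  ←P2
  9='a' goto a→10 b→11
  10='aa' goto ·  ←P3
  11='ab' goto e→12
  12='abe' goto a→13
  13='abea' goto a→14
  14='abeaa' goto ·  ←P4
  15='e' goto ·  ←P5

Failure links (BFS by depth):
  fail(1) 'c': from fail(0)=0 chase 'c': 0 ⇒ 0;  out=∅∪out(0)=∅
  fail(3) 'b': from fail(0)=0 chase 'b': 0 ⇒ 0;  out=∅∪out(0)=∅
  fail(9) 'a': from fail(0)=0 chase 'a': 0 ⇒ 0;  out=∅∪out(0)=∅
  fail(15) 'e': from fail(0)=0 chase 'e': 0 ⇒ 0;  out={5}∪out(0)={5}
  fail(2) 'ce': from fail(1)=0 chase 'e': 0 ⇒ 15;  out={0}∪out(15)={0,5}
  fail(4) 'bd': from fail(3)=0 chase 'd': 0 ⇒ 0;  out=∅∪out(0)=∅
  fail(7) 'bc': from fail(3)=0 chase 'c': 0 ⇒ 1;  out=∅∪out(1)=∅
  fail(10) 'aa': from fail(9)=0 chase 'a': 0 ⇒ 9;  out={3}∪out(9)={3}
  fail(11) 'ab': from fail(9)=0 chase 'b': 0 ⇒ 3;  out=∅∪out(3)=∅
  fail(5) 'bdc': from fail(4)=0 chase 'c': 0 ⇒ 1;  out=∅∪out(1)=∅
  fail(8) 'bca': from fail(7)=1 chase 'a': 1→0 ⇒ 9;  out={2}∪out(9)={2}
  fail(12) 'abe': from fail(11)=3 chase 'e': 3→0 ⇒ 15;  out=∅∪out(15)={5}
  fail(6) 'bdcb': from fail(5)=1 chase 'b': 1→0 ⇒ 3;  out={1}∪out(3)={1}
  fail(13) 'abea': from fail(12)=15 chase 'a': 15→0 ⇒ 9;  out=∅∪out(9)=∅
  fail(14) 'abeaa': from fail(13)=9 chase 'a': 9 ⇒ 10;  out={4}∪out(10)={3,4}

Scan:
[0] read 'a'  n0⇒n9
[1] read 'b'  n9⇒n11
[2] read 'e'  n11⇒n12  emit P5@[2:2]
[3] read 'a'  n12⇒n13
[4] read 'a'  n13⇒n14  emit P3@[3:4],P4@[0:4]
[5] read 'c'  n14⇒n1 (via fail)
[6] read 'c'  n1⇒n1 (via fail)
[7] read 'e'  n1⇒n2  emit P0@[6:7],P5@[7:7]
[8] read 'c'  n2⇒n1 (via fail)
[9] read 'a'  n1⇒n9 (via fail)
[10] read 'a'  n9⇒n10  emit P3@[9:10]
[11] read 'e'  n10⇒n15 (via fail)  emit P5@[11:11]
[12] read 'd'  n15⇒n0 (via fail)
[13] read 'a'  n0⇒n9
[14] read 'a'  n9⇒n10  emit P3@[13:14]
[15] read 'd'  n10⇒n0 (via fail)
[16] read 'a'  n0⇒n9
[17] read 'e'  n9⇒n15 (via fail)  emit P5@[17:17]
[18] read 'c'  n15⇒n1 (via fail)
[19] read 'b'  n1⇒n3 (via fail)
[20] read 'a'  n3⇒n9 (via fail)
[21] read 'b'  n9⇒n11
[22] read 'e'  n11⇒n12  emit P5@[22:22]
[23] read 'a'  n12⇒n13

Matches: [[2,5],[4,3],[4,4],[7,0],[7,5],[10,3],[11,5],[14,3],[17,5],[22,5]]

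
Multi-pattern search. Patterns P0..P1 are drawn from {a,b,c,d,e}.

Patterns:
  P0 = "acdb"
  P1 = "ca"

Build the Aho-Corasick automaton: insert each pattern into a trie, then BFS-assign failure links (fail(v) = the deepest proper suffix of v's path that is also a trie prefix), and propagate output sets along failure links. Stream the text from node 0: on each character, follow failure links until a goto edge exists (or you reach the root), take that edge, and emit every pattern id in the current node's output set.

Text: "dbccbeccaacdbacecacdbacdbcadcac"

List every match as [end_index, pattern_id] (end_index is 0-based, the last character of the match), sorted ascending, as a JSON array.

Build automaton:
Trie (insert patterns):
  n0 'ε': a→1 c→5
  n1 'a': c→2
  n2 'ac': d→3
  n3 'acd': b→4
  n4 'acdb': ·  [P0 ends]
  n5 'c': a→6
  n6 'ca': ·  [P1 ends]

Failure links (BFS by depth):
  n1('a'): parent n0 fail=0; on 'a' 0 → fail=0;  out ∅∪∅=∅
  n5('c'): parent n0 fail=0; on 'c' 0 → fail=0;  out ∅∪∅=∅
  n2('ac'): parent n1 fail=0; on 'c' 0 → fail=5;  out ∅∪∅=∅
  n6('ca'): parent n5 fail=0; on 'a' 0 → fail=1;  out {1}∪∅={1}
  n3('acd'): parent n2 fail=5; on 'd' 5→0 → fail=0;  out ∅∪∅=∅
  n4('acdb'): parent n3 fail=0; on 'b' 0 → fail=0;  out {0}∪∅={0}

Scan:
pos 0 'd': at 0
pos 1 'b': at 0
pos 2 'c': at 5
pos 3 'c': at 5 ·f
pos 4 'b': at 0 ·f
pos 5 'e': at 0
pos 6 'c': at 5
pos 7 'c': at 5 ·f
pos 8 'a': at 6  → match P1@[7:8]
pos 9 'a': at 1 ·f
pos 10 'c': at 2
pos 11 'd': at 3
pos 12 'b': at 4  → match P0@[9:12]
pos 13 'a': at 1 ·f
pos 14 'c': at 2
pos 15 'e': at 0 ·f
pos 16 'c': at 5
pos 17 'a': at 6  → match P1@[16:17]
pos 18 'c': at 2 ·f
pos 19 'd': at 3
pos 20 'b': at 4  → match P0@[17:20]
pos 21 'a': at 1 ·f
pos 22 'c': at 2
pos 23 'd': at 3
pos 24 'b': at 4  → match P0@[21:24]
pos 25 'c': at 5 ·f
pos 26 'a': at 6  → match P1@[25:26]
pos 27 'd': at 0 ·f
pos 28 'c': at 5
pos 29 'a': at 6  → match P1@[28:29]
pos 30 'c': at 2 ·f

Matches: [[8,1],[12,0],[17,1],[20,0],[24,0],[26,1],[29,1]]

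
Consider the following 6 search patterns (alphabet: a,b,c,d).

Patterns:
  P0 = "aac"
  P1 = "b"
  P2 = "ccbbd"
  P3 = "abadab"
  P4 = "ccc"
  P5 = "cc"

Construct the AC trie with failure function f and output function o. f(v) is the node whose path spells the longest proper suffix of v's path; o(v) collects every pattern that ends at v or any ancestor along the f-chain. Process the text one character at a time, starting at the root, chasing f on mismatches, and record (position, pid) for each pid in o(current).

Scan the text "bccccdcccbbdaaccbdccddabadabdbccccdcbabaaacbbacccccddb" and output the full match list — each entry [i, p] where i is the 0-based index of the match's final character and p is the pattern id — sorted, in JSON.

Build automaton:
Trie nodes:
  0='ε' goto a→1 b→4 c→5
  1='a' goto a→2 b→10
  2='aa' goto c→3
  3='aac' goto ·  ←P0
  4='b' goto ·  ←P1
  5='c' goto c→6
  6='cc' goto b→7 c→15  ←P5
  7='ccb' goto b→8
  8='ccbb' goto d→9
  9='ccbbd' goto ·  ←P2
  10='ab' goto a→11
  11='aba' goto d→12
  12='abad' goto a→13
  13='abada' goto b→14
  14='abadab' goto ·  ←P3
  15='ccc' goto ·  ←P4

BFS fail/out derivation:
  fail(1) 'a': from fail(0)=0 chase 'a': 0 ⇒ 0;  out=∅∪out(0)=∅
  fail(4) 'b': from fail(0)=0 chase 'b': 0 ⇒ 0;  out={1}∪out(0)={1}
  fail(5) 'c': from fail(0)=0 chase 'c': 0 ⇒ 0;  out=∅∪out(0)=∅
  fail(2) 'aa': from fail(1)=0 chase 'a': 0 ⇒ 1;  out=∅∪out(1)=∅
  fail(6) 'cc': from fail(5)=0 chase 'c': 0 ⇒ 5;  out={5}∪out(5)={5}
  fail(10) 'ab': from fail(1)=0 chase 'b': 0 ⇒ 4;  out=∅∪out(4)={1}
  fail(3) 'aac': from fail(2)=1 chase 'c': 1→0 ⇒ 5;  out={0}∪out(5)={0}
  fail(7) 'ccb': from fail(6)=5 chase 'b': 5→0 ⇒ 4;  out=∅∪out(4)={1}
  fail(11) 'aba': from fail(10)=4 chase 'a': 4→0 ⇒ 1;  out=∅∪out(1)=∅
  fail(15) 'ccc': from fail(6)=5 chase 'c': 5 ⇒ 6;  out={4}∪out(6)={4,5}
  fail(8) 'ccbb': from fail(7)=4 chase 'b': 4→0 ⇒ 4;  out=∅∪out(4)={1}
  fail(12) 'abad': from fail(11)=1 chase 'd': 1→0 ⇒ 0;  out=∅∪out(0)=∅
  fail(9) 'ccbbd': from fail(8)=4 chase 'd': 4→0 ⇒ 0;  out={2}∪out(0)={2}
  fail(13) 'abada': from fail(12)=0 chase 'a': 0 ⇒ 1;  out=∅∪out(1)=∅
  fail(14) 'abadab': from fail(13)=1 chase 'b': 1 ⇒ 10;  out={3}∪out(10)={1,3}

Run:
pos 0 'b': at 4  → match P1@[0:0]
pos 1 'c': at 5 ·f
pos 2 'c': at 6  → match P5@[1:2]
pos 3 'c': at 15  → match P4@[1:3],P5@[2:3]
pos 4 'c': at 15 ·f  → match P4@[2:4],P5@[3:4]
pos 5 'd': at 0 ·f
pos 6 'c': at 5
pos 7 'c': at 6  → match P5@[6:7]
pos 8 'c': at 15  → match P4@[6:8],P5@[7:8]
pos 9 'b': at 7 ·f  → match P1@[9:9]
pos 10 'b': at 8  → match P1@[10:10]
pos 11 'd': at 9  → match P2@[7:11]
pos 12 'a': at 1 ·f
pos 13 'a': at 2
pos 14 'c': at 3  → match P0@[12:14]
pos 15 'c': at 6 ·f  → match P5@[14:15]
pos 16 'b': at 7  → match P1@[16:16]
pos 17 'd': at 0 ·f
pos 18 'c': at 5
pos 19 'c': at 6  → match P5@[18:19]
pos 20 'd': at 0 ·f
pos 21 'd': at 0
pos 22 'a': at 1
pos 23 'b': at 10  → match P1@[23:23]
pos 24 'a': at 11
pos 25 'd': at 12
pos 26 'a': at 13
pos 27 'b': at 14  → match P1@[27:27],P3@[22:27]
pos 28 'd': at 0 ·f
pos 29 'b': at 4  → match P1@[29:29]
pos 30 'c': at 5 ·f
pos 31 'c': at 6  → match P5@[30:31]
pos 32 'c': at 15  → match P4@[30:32],P5@[31:32]
pos 33 'c': at 15 ·f  → match P4@[31:33],P5@[32:33]
pos 34 'd': at 0 ·f
pos 35 'c': at 5
pos 36 'b': at 4 ·f  → match P1@[36:36]
pos 37 'a': at 1 ·f
pos 38 'b': at 10  → match P1@[38:38]
pos 39 'a': at 11
pos 40 'a': at 2 ·f
pos 41 'a': at 2 ·f
pos 42 'c': at 3  → match P0@[40:42]
pos 43 'b': at 4 ·f  → match P1@[43:43]
pos 44 'b': at 4 ·f  → match P1@[44:44]
pos 45 'a': at 1 ·f
pos 46 'c': at 5 ·f
pos 47 'c': at 6  → match P5@[46:47]
pos 48 'c': at 15  → match P4@[46:48],P5@[47:48]
pos 49 'c': at 15 ·f  → match P4@[47:49],P5@[48:49]
pos 50 'c': at 15 ·f  → match P4@[48:50],P5@[49:50]
pos 51 'd': at 0 ·f
pos 52 'd': at 0
pos 53 'b': at 4  → match P1@[53:53]

All matches (sorted): [[0,1],[2,5],[3,4],[3,5],[4,4],[4,5],[7,5],[8,4],[8,5],[9,1],[10,1],[11,2],[14,0],[15,5],[16,1],[19,5],[23,1],[27,1],[27,3],[29,1],[31,5],[32,4],[32,5],[33,4],[33,5],[36,1],[38,1],[42,0],[43,1],[44,1],[47,5],[48,4],[48,5],[49,4],[49,5],[50,4],[50,5],[53,1]]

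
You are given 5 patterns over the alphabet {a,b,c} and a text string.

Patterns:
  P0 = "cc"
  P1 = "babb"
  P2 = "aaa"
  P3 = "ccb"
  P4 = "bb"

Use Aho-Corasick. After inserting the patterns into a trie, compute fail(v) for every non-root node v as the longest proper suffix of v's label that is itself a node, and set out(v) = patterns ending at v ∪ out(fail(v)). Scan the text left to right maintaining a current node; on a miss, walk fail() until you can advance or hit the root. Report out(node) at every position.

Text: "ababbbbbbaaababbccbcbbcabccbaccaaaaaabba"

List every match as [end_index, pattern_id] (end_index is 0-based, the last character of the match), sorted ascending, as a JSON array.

Build automaton:
Trie nodes:
  0='ε' goto a→7 b→3 c→1
  1='c' goto c→2
  2='cc' goto b→10  [P0 ends]
  3='b' goto a→4 b→11
  4='ba' goto b→5
  5='bab' goto b→6
  6='babb' goto ·  [P1 ends]
  7='a' goto a→8
  8='aa' goto a→9
  9='aaa' goto ·  [P2 ends]
  10='ccb' goto ·  [P3 ends]
  11='bb' goto ·  [P4 ends]

Failure links (BFS by depth):
  fail(1) 'c': from fail(0)=0 chase 'c': 0 ⇒ 0;  out=∅∪out(0)=∅
  fail(3) 'b': from fail(0)=0 chase 'b': 0 ⇒ 0;  out=∅∪out(0)=∅
  fail(7) 'a': from fail(0)=0 chase 'a': 0 ⇒ 0;  out=∅∪out(0)=∅
  fail(2) 'cc': from fail(1)=0 chase 'c': 0 ⇒ 1;  out={0}∪out(1)={0}
  fail(4) 'ba': from fail(3)=0 chase 'a': 0 ⇒ 7;  out=∅∪out(7)=∅
  fail(8) 'aa': from fail(7)=0 chase 'a': 0 ⇒ 7;  out=∅∪out(7)=∅
  fail(11) 'bb': from fail(3)=0 chase 'b': 0 ⇒ 3;  out={4}∪out(3)={4}
  fail(5) 'bab': from fail(4)=7 chase 'b': 7→0 ⇒ 3;  out=∅∪out(3)=∅
  fail(9) 'aaa': from fail(8)=7 chase 'a': 7 ⇒ 8;  out={2}∪out(8)={2}
  fail(10) 'ccb': from fail(2)=1 chase 'b': 1→0 ⇒ 3;  out={3}∪out(3)={3}
  fail(6) 'babb': from fail(5)=3 chase 'b': 3 ⇒ 11;  out={1}∪out(11)={1,4}

Run:
i=0 'a': node 0→7
i=1 'b': node 7→3 (fail-walked)
i=2 'a': node 3→4
i=3 'b': node 4→5
i=4 'b': node 5→6  ** P1@[1:4],P4@[3:4]
i=5 'b': node 6→11 (fail-walked)  ** P4@[4:5]
i=6 'b': node 11→11 (fail-walked)  ** P4@[5:6]
i=7 'b': node 11→11 (fail-walked)  ** P4@[6:7]
i=8 'b': node 11→11 (fail-walked)  ** P4@[7:8]
i=9 'a': node 11→4 (fail-walked)
i=10 'a': node 4→8 (fail-walked)
i=11 'a': node 8→9  ** P2@[9:11]
i=12 'b': node 9→3 (fail-walked)
i=13 'a': node 3→4
i=14 'b': node 4→5
i=15 'b': node 5→6  ** P1@[12:15],P4@[14:15]
i=16 'c': node 6→1 (fail-walked)
i=17 'c': node 1→2  ** P0@[16:17]
i=18 'b': node 2→10  ** P3@[16:18]
i=19 'c': node 10→1 (fail-walked)
i=20 'b': node 1→3 (fail-walked)
i=21 'b': node 3→11  ** P4@[20:21]
i=22 'c': node 11→1 (fail-walked)
i=23 'a': node 1→7 (fail-walked)
i=24 'b': node 7→3 (fail-walked)
i=25 'c': node 3→1 (fail-walked)
i=26 'c': node 1→2  ** P0@[25:26]
i=27 'b': node 2→10  ** P3@[25:27]
i=28 'a': node 10→4 (fail-walked)
i=29 'c': node 4→1 (fail-walked)
i=30 'c': node 1→2  ** P0@[29:30]
i=31 'a': node 2→7 (fail-walked)
i=32 'a': node 7→8
i=33 'a': node 8→9  ** P2@[31:33]
i=34 'a': node 9→9 (fail-walked)  ** P2@[32:34]
i=35 'a': node 9→9 (fail-walked)  ** P2@[33:35]
i=36 'a': node 9→9 (fail-walked)  ** P2@[34:36]
i=37 'b': node 9→3 (fail-walked)
i=38 'b': node 3→11  ** P4@[37:38]
i=39 'a': node 11→4 (fail-walked)

All matches (sorted): [[4,1],[4,4],[5,4],[6,4],[7,4],[8,4],[11,2],[15,1],[15,4],[17,0],[18,3],[21,4],[26,0],[27,3],[30,0],[33,2],[34,2],[35,2],[36,2],[38,4]]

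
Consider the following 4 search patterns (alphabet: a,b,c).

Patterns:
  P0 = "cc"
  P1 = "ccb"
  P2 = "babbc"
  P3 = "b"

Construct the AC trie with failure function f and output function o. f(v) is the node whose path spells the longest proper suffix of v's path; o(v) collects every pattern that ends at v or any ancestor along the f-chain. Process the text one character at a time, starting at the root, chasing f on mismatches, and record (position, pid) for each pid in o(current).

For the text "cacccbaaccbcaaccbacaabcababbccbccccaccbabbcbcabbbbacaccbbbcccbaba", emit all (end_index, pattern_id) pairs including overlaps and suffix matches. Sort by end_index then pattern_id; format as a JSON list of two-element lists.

Build automaton:
Trie nodes:
  n0 'ε': b→4 c→1
  n1 'c': c→2
  n2 'cc': b→3  [P0 ends]
  n3 'ccb': ·  [P1 ends]
  n4 'b': a→5  [P3 ends]
  n5 'ba': b→6
  n6 'bab': b→7
  n7 'babb': c→8
  n8 'babbc': ·  [P2 ends]

BFS fail/out derivation:
  n1('c'): parent n0 fail=0; on 'c' 0 → fail=0;  out ∅∪∅=∅
  n4('b'): parent n0 fail=0; on 'b' 0 → fail=0;  out {3}∪∅={3}
  n2('cc'): parent n1 fail=0; on 'c' 0 → fail=1;  out {0}∪∅={0}
  n5('ba'): parent n4 fail=0; on 'a' 0 → fail=0;  out ∅∪∅=∅
  n3('ccb'): parent n2 fail=1; on 'b' 1→0 → fail=4;  out {1}∪{3}={1,3}
  n6('bab'): parent n5 fail=0; on 'b' 0 → fail=4;  out ∅∪{3}={3}
  n7('babb'): parent n6 fail=4; on 'b' 4→0 → fail=4;  out ∅∪{3}={3}
  n8('babbc'): parent n7 fail=4; on 'c' 4→0 → fail=1;  out {2}∪∅={2}

Run:
[0] read 'c'  n0⇒n1
[1] read 'a'  n1⇒n0 ·f
[2] read 'c'  n0⇒n1
[3] read 'c'  n1⇒n2  ** P0@[2:3]
[4] read 'c'  n2⇒n2 ·f  ** P0@[3:4]
[5] read 'b'  n2⇒n3  ** P1@[3:5],P3@[5:5]
[6] read 'a'  n3⇒n5 ·f
[7] read 'a'  n5⇒n0 ·f
[8] read 'c'  n0⇒n1
[9] read 'c'  n1⇒n2  ** P0@[8:9]
[10] read 'b'  n2⇒n3  ** P1@[8:10],P3@[10:10]
[11] read 'c'  n3⇒n1 ·f
[12] read 'a'  n1⇒n0 ·f
[13] read 'a'  n0⇒n0
[14] read 'c'  n0⇒n1
[15] read 'c'  n1⇒n2  ** P0@[14:15]
[16] read 'b'  n2⇒n3  ** P1@[14:16],P3@[16:16]
[17] read 'a'  n3⇒n5 ·f
[18] read 'c'  n5⇒n1 ·f
[19] read 'a'  n1⇒n0 ·f
[20] read 'a'  n0⇒n0
[21] read 'b'  n0⇒n4  ** P3@[21:21]
[22] read 'c'  n4⇒n1 ·f
[23] read 'a'  n1⇒n0 ·f
[24] read 'b'  n0⇒n4  ** P3@[24:24]
[25] read 'a'  n4⇒n5
[26] read 'b'  n5⇒n6  ** P3@[26:26]
[27] read 'b'  n6⇒n7  ** P3@[27:27]
[28] read 'c'  n7⇒n8  ** P2@[24:28]
[29] read 'c'  n8⇒n2 ·f  ** P0@[28:29]
[30] read 'b'  n2⇒n3  ** P1@[28:30],P3@[30:30]
[31] read 'c'  n3⇒n1 ·f
[32] read 'c'  n1⇒n2  ** P0@[31:32]
[33] read 'c'  n2⇒n2 ·f  ** P0@[32:33]
[34] read 'c'  n2⇒n2 ·f  ** P0@[33:34]
[35] read 'a'  n2⇒n0 ·f
[36] read 'c'  n0⇒n1
[37] read 'c'  n1⇒n2  ** P0@[36:37]
[38] read 'b'  n2⇒n3  ** P1@[36:38],P3@[38:38]
[39] read 'a'  n3⇒n5 ·f
[40] read 'b'  n5⇒n6  ** P3@[40:40]
[41] read 'b'  n6⇒n7  ** P3@[41:41]
[42] read 'c'  n7⇒n8  ** P2@[38:42]
[43] read 'b'  n8⇒n4 ·f  ** P3@[43:43]
[44] read 'c'  n4⇒n1 ·f
[45] read 'a'  n1⇒n0 ·f
[46] read 'b'  n0⇒n4  ** P3@[46:46]
[47] read 'b'  n4⇒n4 ·f  ** P3@[47:47]
[48] read 'b'  n4⇒n4 ·f  ** P3@[48:48]
[49] read 'b'  n4⇒n4 ·f  ** P3@[49:49]
[50] read 'a'  n4⇒n5
[51] read 'c'  n5⇒n1 ·f
[52] read 'a'  n1⇒n0 ·f
[53] read 'c'  n0⇒n1
[54] read 'c'  n1⇒n2  ** P0@[53:54]
[55] read 'b'  n2⇒n3  ** P1@[53:55],P3@[55:55]
[56] read 'b'  n3⇒n4 ·f  ** P3@[56:56]
[57] read 'b'  n4⇒n4 ·f  ** P3@[57:57]
[58] read 'c'  n4⇒n1 ·f
[59] read 'c'  n1⇒n2  ** P0@[58:59]
[60] read 'c'  n2⇒n2 ·f  ** P0@[59:60]
[61] read 'b'  n2⇒n3  ** P1@[59:61],P3@[61:61]
[62] read 'a'  n3⇒n5 ·f
[63] read 'b'  n5⇒n6  ** P3@[63:63]
[64] read 'a'  n6⇒n5 ·f

All matches (sorted): [[3,0],[4,0],[5,1],[5,3],[9,0],[10,1],[10,3],[15,0],[16,1],[16,3],[21,3],[24,3],[26,3],[27,3],[28,2],[29,0],[30,1],[30,3],[32,0],[33,0],[34,0],[37,0],[38,1],[38,3],[40,3],[41,3],[42,2],[43,3],[46,3],[47,3],[48,3],[49,3],[54,0],[55,1],[55,3],[56,3],[57,3],[59,0],[60,0],[61,1],[61,3],[63,3]]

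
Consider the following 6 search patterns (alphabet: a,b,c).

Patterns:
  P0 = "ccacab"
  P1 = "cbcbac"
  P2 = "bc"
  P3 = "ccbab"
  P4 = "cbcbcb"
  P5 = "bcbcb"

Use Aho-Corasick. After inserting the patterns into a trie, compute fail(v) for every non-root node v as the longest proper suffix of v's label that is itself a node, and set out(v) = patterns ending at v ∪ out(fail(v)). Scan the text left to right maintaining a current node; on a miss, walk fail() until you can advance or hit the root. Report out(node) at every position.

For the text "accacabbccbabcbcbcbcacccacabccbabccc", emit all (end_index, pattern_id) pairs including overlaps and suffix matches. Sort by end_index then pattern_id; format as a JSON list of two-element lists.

Build:
Trie (insert patterns):
  n0 'ε': b→12 c→1
  n1 'c': b→7 c→2
  n2 'cc': a→3 b→14
  n3 'cca': c→4
  n4 'ccac': a→5
  n5 'ccaca': b→6
  n6 'ccacab': ·  [P0 ends]
  n7 'cb': c→8
  n8 'cbc': b→9
  n9 'cbcb': a→10 c→17
  n10 'cbcba': c→11
  n11 'cbcbac': ·  [P1 ends]
  n12 'b': c→13
  n13 'bc': b→19  [P2 ends]
  n14 'ccb': a→15
  n15 'ccba': b→16
  n16 'ccbab': ·  [P3 ends]
  n17 'cbcbc': b→18
  n18 'cbcbcb': ·  [P4 ends]
  n19 'bcb': c→20
  n20 'bcbc': b→21
  n21 'bcbcb': ·  [P5 ends]

Failure links (BFS by depth):
  fail(1) 'c': from fail(0)=0 chase 'c': 0 ⇒ 0;  out=∅∪out(0)=∅
  fail(12) 'b': from fail(0)=0 chase 'b': 0 ⇒ 0;  out=∅∪out(0)=∅
  fail(2) 'cc': from fail(1)=0 chase 'c': 0 ⇒ 1;  out=∅∪out(1)=∅
  fail(7) 'cb': from fail(1)=0 chase 'b': 0 ⇒ 12;  out=∅∪out(12)=∅
  fail(13) 'bc': from fail(12)=0 chase 'c': 0 ⇒ 1;  out={2}∪out(1)={2}
  fail(3) 'cca': from fail(2)=1 chase 'a': 1→0 ⇒ 0;  out=∅∪out(0)=∅
  fail(8) 'cbc': from fail(7)=12 chase 'c': 12 ⇒ 13;  out=∅∪out(13)={2}
  fail(14) 'ccb': from fail(2)=1 chase 'b': 1 ⇒ 7;  out=∅∪out(7)=∅
  fail(19) 'bcb': from fail(13)=1 chase 'b': 1 ⇒ 7;  out=∅∪out(7)=∅
  fail(4) 'ccac': from fail(3)=0 chase 'c': 0 ⇒ 1;  out=∅∪out(1)=∅
  fail(9) 'cbcb': from fail(8)=13 chase 'b': 13 ⇒ 19;  out=∅∪out(19)=∅
  fail(15) 'ccba': from fail(14)=7 chase 'a': 7→12→0 ⇒ 0;  out=∅∪out(0)=∅
  fail(20) 'bcbc': from fail(19)=7 chase 'c': 7 ⇒ 8;  out=∅∪out(8)={2}
  fail(5) 'ccaca': from fail(4)=1 chase 'a': 1→0 ⇒ 0;  out=∅∪out(0)=∅
  fail(10) 'cbcba': from fail(9)=19 chase 'a': 19→7→12→0 ⇒ 0;  out=∅∪out(0)=∅
  fail(16) 'ccbab': from fail(15)=0 chase 'b': 0 ⇒ 12;  out={3}∪out(12)={3}
  fail(17) 'cbcbc': from fail(9)=19 chase 'c': 19 ⇒ 20;  out=∅∪out(20)={2}
  fail(21) 'bcbcb': from fail(20)=8 chase 'b': 8 ⇒ 9;  out={5}∪out(9)={5}
  fail(6) 'ccacab': from fail(5)=0 chase 'b': 0 ⇒ 12;  out={0}∪out(12)={0}
  fail(11) 'cbcbac': from fail(10)=0 chase 'c': 0 ⇒ 1;  out={1}∪out(1)={1}
  fail(18) 'cbcbcb': from fail(17)=20 chase 'b': 20 ⇒ 21;  out={4}∪out(21)={4,5}

Text stream:
i=0 'a': node 0→0
i=1 'c': node 0→1
i=2 'c': node 1→2
i=3 'a': node 2→3
i=4 'c': node 3→4
i=5 'a': node 4→5
i=6 'b': node 5→6  emit P0@[1:6]
i=7 'b': node 6→12 (via fail)
i=8 'c': node 12→13  emit P2@[7:8]
i=9 'c': node 13→2 (via fail)
i=10 'b': node 2→14
i=11 'a': node 14→15
i=12 'b': node 15→16  emit P3@[8:12]
i=13 'c': node 16→13 (via fail)  emit P2@[12:13]
i=14 'b': node 13→19
i=15 'c': node 19→20  emit P2@[14:15]
i=16 'b': node 20→21  emit P5@[12:16]
i=17 'c': node 21→17 (via fail)  emit P2@[16:17]
i=18 'b': node 17→18  emit P4@[13:18],P5@[14:18]
i=19 'c': node 18→17 (via fail)  emit P2@[18:19]
i=20 'a': node 17→0 (via fail)
i=21 'c': node 0→1
i=22 'c': node 1→2
i=23 'c': node 2→2 (via fail)
i=24 'a': node 2→3
i=25 'c': node 3→4
i=26 'a': node 4→5
i=27 'b': node 5→6  emit P0@[22:27]
i=28 'c': node 6→13 (via fail)  emit P2@[27:28]
i=29 'c': node 13→2 (via fail)
i=30 'b': node 2→14
i=31 'a': node 14→15
i=32 'b': node 15→16  emit P3@[28:32]
i=33 'c': node 16→13 (via fail)  emit P2@[32:33]
i=34 'c': node 13→2 (via fail)
i=35 'c': node 2→2 (via fail)

Result: [[6,0],[8,2],[12,3],[13,2],[15,2],[16,5],[17,2],[18,4],[18,5],[19,2],[27,0],[28,2],[32,3],[33,2]]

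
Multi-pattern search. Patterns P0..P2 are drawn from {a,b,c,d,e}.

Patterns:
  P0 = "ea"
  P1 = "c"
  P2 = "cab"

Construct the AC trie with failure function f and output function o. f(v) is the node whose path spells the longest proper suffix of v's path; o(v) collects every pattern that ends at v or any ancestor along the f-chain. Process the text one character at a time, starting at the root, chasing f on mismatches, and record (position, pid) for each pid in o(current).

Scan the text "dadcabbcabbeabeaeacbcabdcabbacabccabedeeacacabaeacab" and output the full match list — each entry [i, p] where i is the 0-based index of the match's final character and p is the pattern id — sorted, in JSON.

Construct AC machine:
Trie nodes:
  n0 'ε': c→3 e→1
  n1 'e': a→2
  n2 'ea': ·  ←P0
  n3 'c': a→4  ←P1
  n4 'ca': b→5
  n5 'cab': ·  ←P2

BFS fail/out derivation:
  n1('e'): parent n0 fail=0; on 'e' 0 → fail=0;  out ∅∪∅=∅
  n3('c'): parent n0 fail=0; on 'c' 0 → fail=0;  out {1}∪∅={1}
  n2('ea'): parent n1 fail=0; on 'a' 0 → fail=0;  out {0}∪∅={0}
  n4('ca'): parent n3 fail=0; on 'a' 0 → fail=0;  out ∅∪∅=∅
  n5('cab'): parent n4 fail=0; on 'b' 0 → fail=0;  out {2}∪∅={2}

Run:
[0] read 'd'  n0⇒n0
[1] read 'a'  n0⇒n0
[2] read 'd'  n0⇒n0
[3] read 'c'  n0⇒n3  emit P1@[3:3]
[4] read 'a'  n3⇒n4
[5] read 'b'  n4⇒n5  emit P2@[3:5]
[6] read 'b'  n5⇒n0 (fail-walked)
[7] read 'c'  n0⇒n3  emit P1@[7:7]
[8] read 'a'  n3⇒n4
[9] read 'b'  n4⇒n5  emit P2@[7:9]
[10] read 'b'  n5⇒n0 (fail-walked)
[11] read 'e'  n0⇒n1
[12] read 'a'  n1⇒n2  emit P0@[11:12]
[13] read 'b'  n2⇒n0 (fail-walked)
[14] read 'e'  n0⇒n1
[15] read 'a'  n1⇒n2  emit P0@[14:15]
[16] read 'e'  n2⇒n1 (fail-walked)
[17] read 'a'  n1⇒n2  emit P0@[16:17]
[18] read 'c'  n2⇒n3 (fail-walked)  emit P1@[18:18]
[19] read 'b'  n3⇒n0 (fail-walked)
[20] read 'c'  n0⇒n3  emit P1@[20:20]
[21] read 'a'  n3⇒n4
[22] read 'b'  n4⇒n5  emit P2@[20:22]
[23] read 'd'  n5⇒n0 (fail-walked)
[24] read 'c'  n0⇒n3  emit P1@[24:24]
[25] read 'a'  n3⇒n4
[26] read 'b'  n4⇒n5  emit P2@[24:26]
[27] read 'b'  n5⇒n0 (fail-walked)
[28] read 'a'  n0⇒n0
[29] read 'c'  n0⇒n3  emit P1@[29:29]
[30] read 'a'  n3⇒n4
[31] read 'b'  n4⇒n5  emit P2@[29:31]
[32] read 'c'  n5⇒n3 (fail-walked)  emit P1@[32:32]
[33] read 'c'  n3⇒n3 (fail-walked)  emit P1@[33:33]
[34] read 'a'  n3⇒n4
[35] read 'b'  n4⇒n5  emit P2@[33:35]
[36] read 'e'  n5⇒n1 (fail-walked)
[37] read 'd'  n1⇒n0 (fail-walked)
[38] read 'e'  n0⇒n1
[39] read 'e'  n1⇒n1 (fail-walked)
[40] read 'a'  n1⇒n2  emit P0@[39:40]
[41] read 'c'  n2⇒n3 (fail-walked)  emit P1@[41:41]
[42] read 'a'  n3⇒n4
[43] read 'c'  n4⇒n3 (fail-walked)  emit P1@[43:43]
[44] read 'a'  n3⇒n4
[45] read 'b'  n4⇒n5  emit P2@[43:45]
[46] read 'a'  n5⇒n0 (fail-walked)
[47] read 'e'  n0⇒n1
[48] read 'a'  n1⇒n2  emit P0@[47:48]
[49] read 'c'  n2⇒n3 (fail-walked)  emit P1@[49:49]
[50] read 'a'  n3⇒n4
[51] read 'b'  n4⇒n5  emit P2@[49:51]

All matches (sorted): [[3,1],[5,2],[7,1],[9,2],[12,0],[15,0],[17,0],[18,1],[20,1],[22,2],[24,1],[26,2],[29,1],[31,2],[32,1],[33,1],[35,2],[40,0],[41,1],[43,1],[45,2],[48,0],[49,1],[51,2]]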